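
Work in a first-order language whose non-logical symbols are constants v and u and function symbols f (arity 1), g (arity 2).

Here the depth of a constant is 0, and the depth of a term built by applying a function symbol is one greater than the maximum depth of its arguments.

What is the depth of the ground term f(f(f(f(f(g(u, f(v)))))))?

7

depth(f(v)) = 1 + depth(v) = 1 + 0 = 1
depth(g(u, f(v))) = 1 + max(0, 1) = 2
depth(f(g(u, f(v)))) = 1 + depth(g(u, f(v))) = 1 + 2 = 3
depth(f(f(g(u, f(v))))) = 1 + depth(f(g(u, f(v)))) = 1 + 3 = 4
depth(f(f(f(g(u, f(v)))))) = 1 + depth(f(f(g(u, f(v))))) = 1 + 4 = 5
depth(f(f(f(f(g(u, f(v))))))) = 1 + depth(f(f(f(g(u, f(v)))))) = 1 + 5 = 6
depth(f(f(f(f(f(g(u, f(v)))))))) = 1 + depth(f(f(f(f(g(u, f(v))))))) = 1 + 6 = 7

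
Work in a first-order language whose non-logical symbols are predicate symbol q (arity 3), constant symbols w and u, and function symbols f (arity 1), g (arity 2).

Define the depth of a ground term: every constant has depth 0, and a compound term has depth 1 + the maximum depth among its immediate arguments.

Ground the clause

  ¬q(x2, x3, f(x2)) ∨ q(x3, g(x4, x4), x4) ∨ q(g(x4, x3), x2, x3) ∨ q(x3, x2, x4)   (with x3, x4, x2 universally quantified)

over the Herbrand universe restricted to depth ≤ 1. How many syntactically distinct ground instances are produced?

512

Ground terms of depth ≤ 1:
  Write N_k for the number of ground terms of depth ≤ k. A term of depth ≤ k is either a constant or a function symbol applied to arguments of depth ≤ k−1, so N_k = 2 + N_{k-1} + N_{k-1}^2.
  N_0 = 2
  N_1 = 2 + 2 + 2^2 = 8
  Explicitly: w, u, f(w), f(u), g(w, w), g(w, u), g(u, w), g(u, u).
So there are 8 ground terms available for substitution.
There are 3 variables to instantiate (x3, x4, x2), each occurring in at least one literal, so different choices give different ground instances.
Number of ground instances = 8^3 = 512.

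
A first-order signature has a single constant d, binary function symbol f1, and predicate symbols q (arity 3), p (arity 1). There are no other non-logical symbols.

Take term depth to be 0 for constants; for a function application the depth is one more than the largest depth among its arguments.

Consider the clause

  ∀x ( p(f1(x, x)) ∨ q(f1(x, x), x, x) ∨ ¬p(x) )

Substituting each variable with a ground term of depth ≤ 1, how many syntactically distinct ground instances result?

2

Ground terms of depth ≤ 1:
  Let N_k = |{terms of depth ≤ k}|. Then N_0 = 1 and N_k = 1 + N_{k-1}^2 for k ≥ 1 (one summand per function symbol, arity giving the exponent).
  N_0 = 1
  N_1 = 1 + 1^2 = 2
So there are 2 ground terms available for substitution.
There is 1 variable to instantiate (x),  occurring in at least one literal, so different choices give different ground instances.
Number of ground instances = 2.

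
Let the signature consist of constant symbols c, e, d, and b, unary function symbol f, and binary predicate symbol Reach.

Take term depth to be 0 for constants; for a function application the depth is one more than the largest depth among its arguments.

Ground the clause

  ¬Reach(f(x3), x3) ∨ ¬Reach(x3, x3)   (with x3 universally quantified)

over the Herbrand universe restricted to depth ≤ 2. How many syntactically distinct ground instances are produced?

12

Ground terms of depth ≤ 2:
  Count level by level. With function symbols f/1, the terms of depth ≤ k are the 4 constants together with each function applied to depth-≤(k−1) tuples, so N_k = 4 + N_{k-1}.
  N_0 = 4
  N_1 = 4 + 4 = 8
  N_2 = 4 + 8 = 12
  Explicitly: c, e, d, b, f(c), f(e), f(d), f(b), f(f(c)), f(f(e)), f(f(d)), f(f(b)).
So there are 12 ground terms available for substitution.
The variable x3 ranges independently over the available ground terms, and distinct assignments produce distinct instances.
Number of ground instances = 12.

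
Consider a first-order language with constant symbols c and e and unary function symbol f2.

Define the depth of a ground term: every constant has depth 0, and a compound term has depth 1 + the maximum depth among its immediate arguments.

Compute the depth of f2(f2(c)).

2

depth(f2(c)) = 1 + depth(c) = 1 + 0 = 1
depth(f2(f2(c))) = 1 + depth(f2(c)) = 1 + 1 = 2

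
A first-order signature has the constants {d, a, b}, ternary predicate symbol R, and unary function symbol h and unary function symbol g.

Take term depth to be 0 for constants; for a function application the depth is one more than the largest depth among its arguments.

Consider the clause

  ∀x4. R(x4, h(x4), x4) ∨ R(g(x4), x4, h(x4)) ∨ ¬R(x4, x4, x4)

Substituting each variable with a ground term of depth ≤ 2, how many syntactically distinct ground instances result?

Ground terms of depth ≤ 2:
  Count level by level. With function symbols h/1, g/1, the terms of depth ≤ k are the 3 constants together with each function applied to depth-≤(k−1) tuples, so N_k = 3 + N_{k-1} + N_{k-1}.
  N_0 = 3
  N_1 = 3 + 3 + 3 = 9
  N_2 = 3 + 9 + 9 = 21
So there are 21 ground terms available for substitution.
The clause has 1 distinct variable (x4), which appears in the body. In the free term algebra distinct substitutions yield syntactically distinct ground instances.
Number of ground instances = 21.

21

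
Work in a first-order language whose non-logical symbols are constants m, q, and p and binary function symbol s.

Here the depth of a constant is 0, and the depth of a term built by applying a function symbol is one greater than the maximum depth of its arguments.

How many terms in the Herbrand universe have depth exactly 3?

Let N_k count ground terms of depth at most k. Each non-constant term of depth ≤ k is some function symbol applied to depth-≤(k−1) arguments, giving N_k = 3 + N_{k-1}^2.
N_0 = 3
N_1 = 3 + 3^2 = 12
N_2 = 3 + 12^2 = 147
N_3 = 3 + 147^2 = 21612
Terms of depth exactly 3: N_3 − N_2 = 21612 − 147 = 21465.

21465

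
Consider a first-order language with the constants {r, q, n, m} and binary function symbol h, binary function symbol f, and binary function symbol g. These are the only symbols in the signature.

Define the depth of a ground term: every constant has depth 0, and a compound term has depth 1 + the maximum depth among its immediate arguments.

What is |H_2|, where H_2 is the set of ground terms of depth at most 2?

8116

Count level by level. With function symbols h/2, f/2, g/2, the terms of depth ≤ k are the 4 constants together with each function applied to depth-≤(k−1) tuples, so N_k = 4 + N_{k-1}^2 + N_{k-1}^2 + N_{k-1}^2.
N_0 = 4
N_1 = 4 + 4^2 + 4^2 + 4^2 = 52
N_2 = 4 + 52^2 + 52^2 + 52^2 = 8116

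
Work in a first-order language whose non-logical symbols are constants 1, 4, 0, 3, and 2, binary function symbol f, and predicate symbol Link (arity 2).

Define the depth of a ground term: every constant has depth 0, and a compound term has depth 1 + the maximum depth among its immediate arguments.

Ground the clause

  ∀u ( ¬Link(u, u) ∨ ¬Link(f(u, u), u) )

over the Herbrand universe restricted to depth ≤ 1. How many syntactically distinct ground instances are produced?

Ground terms of depth ≤ 1:
  Write N_k for the number of ground terms of depth ≤ k. A term of depth ≤ k is either a constant or a function symbol applied to arguments of depth ≤ k−1, so N_k = 5 + N_{k-1}^2.
  N_0 = 5
  N_1 = 5 + 5^2 = 30
So there are 30 ground terms available for substitution.
The variable u ranges independently over the available ground terms, and distinct assignments produce distinct instances.
Number of ground instances = 30.

30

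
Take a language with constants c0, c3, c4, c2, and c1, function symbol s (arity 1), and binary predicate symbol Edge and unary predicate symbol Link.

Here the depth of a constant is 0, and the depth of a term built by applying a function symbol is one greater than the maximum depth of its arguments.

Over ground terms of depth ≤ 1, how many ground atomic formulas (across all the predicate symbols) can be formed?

110

First count ground terms of depth ≤ 1.
If N_k denotes the number of depth-≤k ground terms, the 5 constants give N_0 = 5, and each function symbol of arity r contributes N_{k-1}^r new terms at level k: N_k = 5 + N_{k-1}.
N_0 = 5
N_1 = 5 + 5 = 10
So |H| = 10.
Each predicate of arity r yields |H|^r ground atoms (one per choice of an r-tuple from H):
  Edge: 10^2 = 100;  Link: 10
Total ground atoms: 100 + 10 = 110.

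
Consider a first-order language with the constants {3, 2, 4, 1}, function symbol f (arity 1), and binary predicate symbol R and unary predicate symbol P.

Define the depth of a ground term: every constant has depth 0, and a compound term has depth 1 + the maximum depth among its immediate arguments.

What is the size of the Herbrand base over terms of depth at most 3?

272

First count ground terms of depth ≤ 3.
Write N_k for the number of ground terms of depth ≤ k. A term of depth ≤ k is either a constant or a function symbol applied to arguments of depth ≤ k−1, so N_k = 4 + N_{k-1}.
N_0 = 4
N_1 = 4 + 4 = 8
N_2 = 4 + 8 = 12
N_3 = 4 + 12 = 16
So |H| = 16.
A ground atom is a predicate applied to a tuple of terms from H, so the count is the sum over predicates of |H|^arity:
  R: 16^2 = 256;  P: 16
Total ground atoms: 256 + 16 = 272.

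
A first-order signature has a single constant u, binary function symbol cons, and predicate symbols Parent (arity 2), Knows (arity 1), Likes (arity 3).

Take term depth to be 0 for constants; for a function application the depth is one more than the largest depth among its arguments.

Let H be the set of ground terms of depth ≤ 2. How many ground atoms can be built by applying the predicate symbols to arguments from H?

First count ground terms of depth ≤ 2.
If N_k denotes the number of depth-≤k ground terms, the 1 constant gives N_0 = 1, and each function symbol of arity r contributes N_{k-1}^r new terms at level k: N_k = 1 + N_{k-1}^2.
N_0 = 1
N_1 = 1 + 1^2 = 2
N_2 = 1 + 2^2 = 5
Explicitly: u, cons(u, u), cons(u, cons(u, u)), cons(cons(u, u), u), cons(cons(u, u), cons(u, u)).
So |H| = 5.
For each predicate symbol, the number of ground atoms is |H| raised to its arity; summing:
  Parent: 5^2 = 25;  Knows: 5;  Likes: 5^3 = 125
Total ground atoms: 25 + 5 + 125 = 155.

155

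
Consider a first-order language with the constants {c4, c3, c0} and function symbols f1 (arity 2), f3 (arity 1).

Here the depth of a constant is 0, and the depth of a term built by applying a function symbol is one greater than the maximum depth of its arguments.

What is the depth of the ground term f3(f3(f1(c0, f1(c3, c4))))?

4

depth(f1(c3, c4)) = 1 + max(0, 0) = 1
depth(f1(c0, f1(c3, c4))) = 1 + max(0, 1) = 2
depth(f3(f1(c0, f1(c3, c4)))) = 1 + depth(f1(c0, f1(c3, c4))) = 1 + 2 = 3
depth(f3(f3(f1(c0, f1(c3, c4))))) = 1 + depth(f3(f1(c0, f1(c3, c4)))) = 1 + 3 = 4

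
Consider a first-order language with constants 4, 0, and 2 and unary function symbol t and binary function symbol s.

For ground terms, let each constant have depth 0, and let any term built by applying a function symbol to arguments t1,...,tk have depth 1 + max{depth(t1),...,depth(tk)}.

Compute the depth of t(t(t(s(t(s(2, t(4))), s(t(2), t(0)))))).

depth(t(4)) = 1 + depth(4) = 1 + 0 = 1
depth(s(2, t(4))) = 1 + max(0, 1) = 2
depth(t(s(2, t(4)))) = 1 + depth(s(2, t(4))) = 1 + 2 = 3
depth(t(2)) = 1 + depth(2) = 1 + 0 = 1
depth(t(0)) = 1 + depth(0) = 1 + 0 = 1
depth(s(t(2), t(0))) = 1 + max(1, 1) = 2
depth(s(t(s(2, t(4))), s(t(2), t(0)))) = 1 + max(3, 2) = 4
depth(t(s(t(s(2, t(4))), s(t(2), t(0))))) = 1 + depth(s(t(s(2, t(4))), s(t(2), t(0)))) = 1 + 4 = 5
depth(t(t(s(t(s(2, t(4))), s(t(2), t(0)))))) = 1 + depth(t(s(t(s(2, t(4))), s(t(2), t(0))))) = 1 + 5 = 6
depth(t(t(t(s(t(s(2, t(4))), s(t(2), t(0))))))) = 1 + depth(t(t(s(t(s(2, t(4))), s(t(2), t(0)))))) = 1 + 6 = 7

7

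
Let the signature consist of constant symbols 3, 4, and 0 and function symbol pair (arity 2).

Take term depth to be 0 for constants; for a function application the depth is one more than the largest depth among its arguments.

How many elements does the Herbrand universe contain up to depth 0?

3

Write N_k for the number of ground terms of depth ≤ k. A term of depth ≤ k is either a constant or a function symbol applied to arguments of depth ≤ k−1, so N_k = 3 + N_{k-1}^2.
N_0 = 3
Explicitly: 3, 4, 0.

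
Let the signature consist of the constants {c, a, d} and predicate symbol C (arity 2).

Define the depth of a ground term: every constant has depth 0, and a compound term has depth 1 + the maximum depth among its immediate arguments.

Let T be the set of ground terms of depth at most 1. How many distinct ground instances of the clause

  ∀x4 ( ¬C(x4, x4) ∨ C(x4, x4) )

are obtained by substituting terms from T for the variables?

3

Ground terms of depth ≤ 1:
  With no function symbols every ground term is a constant, so there are exactly 3 ground terms at every depth bound.
  N_0 = 3
  N_1 = 3
So there are 3 ground terms available for substitution.
The clause has 1 distinct variable (x4), which appears in the body. In the free term algebra distinct substitutions yield syntactically distinct ground instances.
Number of ground instances = 3.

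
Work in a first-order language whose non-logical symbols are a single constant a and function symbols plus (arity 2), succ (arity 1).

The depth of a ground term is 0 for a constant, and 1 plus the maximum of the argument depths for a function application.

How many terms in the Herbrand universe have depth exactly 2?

Let N_k count ground terms of depth at most k. Each non-constant term of depth ≤ k is some function symbol applied to depth-≤(k−1) arguments, giving N_k = 1 + N_{k-1}^2 + N_{k-1}.
N_0 = 1
N_1 = 1 + 1^2 + 1 = 3
N_2 = 1 + 3^2 + 3 = 13
Terms of depth exactly 2: N_2 − N_1 = 13 − 3 = 10.

10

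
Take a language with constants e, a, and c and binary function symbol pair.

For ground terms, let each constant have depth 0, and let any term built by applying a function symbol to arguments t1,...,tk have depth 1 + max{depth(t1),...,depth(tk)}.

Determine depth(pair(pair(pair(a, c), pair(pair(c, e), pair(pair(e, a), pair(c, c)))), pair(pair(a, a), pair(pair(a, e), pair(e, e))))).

5

depth(pair(a, c)) = 1 + max(0, 0) = 1
depth(pair(c, e)) = 1 + max(0, 0) = 1
depth(pair(e, a)) = 1 + max(0, 0) = 1
depth(pair(c, c)) = 1 + max(0, 0) = 1
depth(pair(pair(e, a), pair(c, c))) = 1 + max(1, 1) = 2
depth(pair(pair(c, e), pair(pair(e, a), pair(c, c)))) = 1 + max(1, 2) = 3
depth(pair(pair(a, c), pair(pair(c, e), pair(pair(e, a), pair(c, c))))) = 1 + max(1, 3) = 4
depth(pair(a, a)) = 1 + max(0, 0) = 1
depth(pair(a, e)) = 1 + max(0, 0) = 1
depth(pair(e, e)) = 1 + max(0, 0) = 1
depth(pair(pair(a, e), pair(e, e))) = 1 + max(1, 1) = 2
depth(pair(pair(a, a), pair(pair(a, e), pair(e, e)))) = 1 + max(1, 2) = 3
depth(pair(pair(pair(a, c), pair(pair(c, e), pair(pair(e, a), pair(c, c)))), pair(pair(a, a), pair(pair(a, e), pair(e, e))))) = 1 + max(4, 3) = 5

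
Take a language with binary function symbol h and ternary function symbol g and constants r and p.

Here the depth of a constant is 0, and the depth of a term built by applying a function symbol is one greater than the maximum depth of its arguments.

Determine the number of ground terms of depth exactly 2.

2928

If N_k denotes the number of depth-≤k ground terms, the 2 constants give N_0 = 2, and each function symbol of arity r contributes N_{k-1}^r new terms at level k: N_k = 2 + N_{k-1}^2 + N_{k-1}^3.
N_0 = 2
N_1 = 2 + 2^2 + 2^3 = 14
N_2 = 2 + 14^2 + 14^3 = 2942
Terms of depth exactly 2: N_2 − N_1 = 2942 − 14 = 2928.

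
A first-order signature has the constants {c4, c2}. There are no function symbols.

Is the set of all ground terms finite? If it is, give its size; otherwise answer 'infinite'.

There are no function symbols, so every ground term is one of the 2 constants.
The Herbrand universe is {c4, c2}, which is finite with 2 elements.

2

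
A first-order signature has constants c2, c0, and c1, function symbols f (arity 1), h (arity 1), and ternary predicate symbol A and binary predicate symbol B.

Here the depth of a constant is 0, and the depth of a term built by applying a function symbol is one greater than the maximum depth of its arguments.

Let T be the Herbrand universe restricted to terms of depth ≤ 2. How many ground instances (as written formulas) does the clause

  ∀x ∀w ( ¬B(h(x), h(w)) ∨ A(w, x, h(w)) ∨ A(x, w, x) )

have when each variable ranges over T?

Ground terms of depth ≤ 2:
  Count level by level. With function symbols f/1, h/1, the terms of depth ≤ k are the 3 constants together with each function applied to depth-≤(k−1) tuples, so N_k = 3 + N_{k-1} + N_{k-1}.
  N_0 = 3
  N_1 = 3 + 3 + 3 = 9
  N_2 = 3 + 9 + 9 = 21
So there are 21 ground terms available for substitution.
Each of x, w ranges independently over the available ground terms, and distinct assignments produce distinct instances.
Number of ground instances = 21^2 = 441.

441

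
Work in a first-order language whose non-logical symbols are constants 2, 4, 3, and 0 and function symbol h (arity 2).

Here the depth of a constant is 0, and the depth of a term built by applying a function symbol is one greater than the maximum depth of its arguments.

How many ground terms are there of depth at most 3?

163220

Write N_k for the number of ground terms of depth ≤ k. A term of depth ≤ k is either a constant or a function symbol applied to arguments of depth ≤ k−1, so N_k = 4 + N_{k-1}^2.
N_0 = 4
N_1 = 4 + 4^2 = 20
N_2 = 4 + 20^2 = 404
N_3 = 4 + 404^2 = 163220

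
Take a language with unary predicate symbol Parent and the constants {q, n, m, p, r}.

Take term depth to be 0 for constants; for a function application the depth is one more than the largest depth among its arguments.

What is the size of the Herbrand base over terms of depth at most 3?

5

First count ground terms of depth ≤ 3.
With no function symbols every ground term is a constant, so there are exactly 5 ground terms at every depth bound.
N_0 = 5
N_1 = 5
N_2 = 5
N_3 = 5
So |H| = 5.
Ground atoms are formed by filling each argument slot of a predicate with a term from H, so an r-ary predicate gives |H|^r atoms:
  Parent: 5
Total ground atoms: 5.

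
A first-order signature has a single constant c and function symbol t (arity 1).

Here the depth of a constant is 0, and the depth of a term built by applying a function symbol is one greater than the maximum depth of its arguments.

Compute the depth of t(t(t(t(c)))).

4

depth(t(c)) = 1 + depth(c) = 1 + 0 = 1
depth(t(t(c))) = 1 + depth(t(c)) = 1 + 1 = 2
depth(t(t(t(c)))) = 1 + depth(t(t(c))) = 1 + 2 = 3
depth(t(t(t(t(c))))) = 1 + depth(t(t(t(c)))) = 1 + 3 = 4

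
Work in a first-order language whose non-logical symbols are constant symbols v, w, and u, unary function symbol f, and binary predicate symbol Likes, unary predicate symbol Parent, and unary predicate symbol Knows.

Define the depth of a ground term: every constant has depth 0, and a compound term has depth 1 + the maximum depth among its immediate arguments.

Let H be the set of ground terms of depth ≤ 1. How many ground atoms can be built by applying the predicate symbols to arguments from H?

First count ground terms of depth ≤ 1.
Let N_k = |{terms of depth ≤ k}|. Then N_0 = 3 and N_k = 3 + N_{k-1} for k ≥ 1 (one summand per function symbol, arity giving the exponent).
N_0 = 3
N_1 = 3 + 3 = 6
Explicitly: v, w, u, f(v), f(w), f(u).
So |H| = 6.
A ground atom is a predicate applied to a tuple of terms from H, so the count is the sum over predicates of |H|^arity:
  Likes: 6^2 = 36;  Parent: 6;  Knows: 6
Total ground atoms: 36 + 6 + 6 = 48.

48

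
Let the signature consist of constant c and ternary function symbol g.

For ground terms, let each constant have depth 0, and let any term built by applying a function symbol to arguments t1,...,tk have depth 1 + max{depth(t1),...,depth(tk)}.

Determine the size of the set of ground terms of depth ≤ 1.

2

Let N_k count ground terms of depth at most k. Each non-constant term of depth ≤ k is some function symbol applied to depth-≤(k−1) arguments, giving N_k = 1 + N_{k-1}^3.
N_0 = 1
N_1 = 1 + 1^3 = 2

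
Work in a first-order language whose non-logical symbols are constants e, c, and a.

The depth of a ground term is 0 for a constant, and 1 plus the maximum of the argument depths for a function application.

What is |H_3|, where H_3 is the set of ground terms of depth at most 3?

With no function symbols every ground term is a constant, so there are exactly 3 ground terms at every depth bound.
N_0 = 3
N_1 = 3
N_2 = 3
N_3 = 3
Explicitly: e, c, a.

3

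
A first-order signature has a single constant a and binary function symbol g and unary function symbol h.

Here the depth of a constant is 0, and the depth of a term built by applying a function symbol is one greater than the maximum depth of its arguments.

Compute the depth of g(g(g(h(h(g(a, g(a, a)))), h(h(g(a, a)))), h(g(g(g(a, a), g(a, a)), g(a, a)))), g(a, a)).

7

depth(g(a, a)) = 1 + max(0, 0) = 1
depth(g(a, g(a, a))) = 1 + max(0, 1) = 2
depth(h(g(a, g(a, a)))) = 1 + depth(g(a, g(a, a))) = 1 + 2 = 3
depth(h(h(g(a, g(a, a))))) = 1 + depth(h(g(a, g(a, a)))) = 1 + 3 = 4
depth(h(g(a, a))) = 1 + depth(g(a, a)) = 1 + 1 = 2
depth(h(h(g(a, a)))) = 1 + depth(h(g(a, a))) = 1 + 2 = 3
depth(g(h(h(g(a, g(a, a)))), h(h(g(a, a))))) = 1 + max(4, 3) = 5
depth(g(g(a, a), g(a, a))) = 1 + max(1, 1) = 2
depth(g(g(g(a, a), g(a, a)), g(a, a))) = 1 + max(2, 1) = 3
depth(h(g(g(g(a, a), g(a, a)), g(a, a)))) = 1 + depth(g(g(g(a, a), g(a, a)), g(a, a))) = 1 + 3 = 4
depth(g(g(h(h(g(a, g(a, a)))), h(h(g(a, a)))), h(g(g(g(a, a), g(a, a)), g(a, a))))) = 1 + max(5, 4) = 6
depth(g(g(g(h(h(g(a, g(a, a)))), h(h(g(a, a)))), h(g(g(g(a, a), g(a, a)), g(a, a)))), g(a, a))) = 1 + max(6, 1) = 7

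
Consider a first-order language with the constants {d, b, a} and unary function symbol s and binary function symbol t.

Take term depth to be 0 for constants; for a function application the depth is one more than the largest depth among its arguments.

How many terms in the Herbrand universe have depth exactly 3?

59052

Count level by level. With function symbols s/1, t/2, the terms of depth ≤ k are the 3 constants together with each function applied to depth-≤(k−1) tuples, so N_k = 3 + N_{k-1} + N_{k-1}^2.
N_0 = 3
N_1 = 3 + 3 + 3^2 = 15
N_2 = 3 + 15 + 15^2 = 243
N_3 = 3 + 243 + 243^2 = 59295
Terms of depth exactly 3: N_3 − N_2 = 59295 − 243 = 59052.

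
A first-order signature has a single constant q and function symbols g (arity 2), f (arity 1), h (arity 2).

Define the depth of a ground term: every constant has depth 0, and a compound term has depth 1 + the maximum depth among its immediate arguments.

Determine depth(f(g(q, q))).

depth(g(q, q)) = 1 + max(0, 0) = 1
depth(f(g(q, q))) = 1 + depth(g(q, q)) = 1 + 1 = 2

2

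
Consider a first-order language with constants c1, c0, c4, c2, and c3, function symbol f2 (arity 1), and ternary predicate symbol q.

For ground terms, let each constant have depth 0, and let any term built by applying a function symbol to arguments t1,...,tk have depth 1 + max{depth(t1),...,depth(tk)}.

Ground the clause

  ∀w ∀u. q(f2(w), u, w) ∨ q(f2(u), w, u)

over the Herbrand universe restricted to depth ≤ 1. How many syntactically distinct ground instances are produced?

100

Ground terms of depth ≤ 1:
  If N_k denotes the number of depth-≤k ground terms, the 5 constants give N_0 = 5, and each function symbol of arity r contributes N_{k-1}^r new terms at level k: N_k = 5 + N_{k-1}.
  N_0 = 5
  N_1 = 5 + 5 = 10
  Explicitly: c1, c0, c4, c2, c3, f2(c1), f2(c0), f2(c4), f2(c2), f2(c3).
So there are 10 ground terms available for substitution.
The clause has 2 distinct variables (w, u), each appearing in the body. In the free term algebra distinct substitutions yield syntactically distinct ground instances.
Number of ground instances = 10^2 = 100.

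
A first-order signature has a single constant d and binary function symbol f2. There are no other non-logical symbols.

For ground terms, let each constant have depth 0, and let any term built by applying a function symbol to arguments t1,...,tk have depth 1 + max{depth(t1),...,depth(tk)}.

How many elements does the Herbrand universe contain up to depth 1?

2

Write N_k for the number of ground terms of depth ≤ k. A term of depth ≤ k is either a constant or a function symbol applied to arguments of depth ≤ k−1, so N_k = 1 + N_{k-1}^2.
N_0 = 1
N_1 = 1 + 1^2 = 2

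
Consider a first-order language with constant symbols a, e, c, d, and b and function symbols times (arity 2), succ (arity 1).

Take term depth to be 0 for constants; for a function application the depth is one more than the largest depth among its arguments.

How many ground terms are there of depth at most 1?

Count level by level. With function symbols times/2, succ/1, the terms of depth ≤ k are the 5 constants together with each function applied to depth-≤(k−1) tuples, so N_k = 5 + N_{k-1}^2 + N_{k-1}.
N_0 = 5
N_1 = 5 + 5^2 + 5 = 35

35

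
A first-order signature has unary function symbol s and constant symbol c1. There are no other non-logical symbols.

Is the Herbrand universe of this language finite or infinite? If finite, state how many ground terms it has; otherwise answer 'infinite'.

The signature has at least one function symbol (s, arity 1) and at least one constant (c1).
Iterating s gives infinitely many distinct ground terms: c1, s(c1), s(s(c1)), ...
So the Herbrand universe is infinite.

infinite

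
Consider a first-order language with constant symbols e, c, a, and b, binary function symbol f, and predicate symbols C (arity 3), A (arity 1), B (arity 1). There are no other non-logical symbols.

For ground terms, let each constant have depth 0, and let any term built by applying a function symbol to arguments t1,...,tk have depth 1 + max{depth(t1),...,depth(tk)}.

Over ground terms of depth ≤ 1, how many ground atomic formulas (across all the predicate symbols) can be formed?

8040

First count ground terms of depth ≤ 1.
Let N_k count ground terms of depth at most k. Each non-constant term of depth ≤ k is some function symbol applied to depth-≤(k−1) arguments, giving N_k = 4 + N_{k-1}^2.
N_0 = 4
N_1 = 4 + 4^2 = 20
So |H| = 20.
Ground atoms are formed by filling each argument slot of a predicate with a term from H, so an r-ary predicate gives |H|^r atoms:
  C: 20^3 = 8000;  A: 20;  B: 20
Total ground atoms: 8000 + 20 + 20 = 8040.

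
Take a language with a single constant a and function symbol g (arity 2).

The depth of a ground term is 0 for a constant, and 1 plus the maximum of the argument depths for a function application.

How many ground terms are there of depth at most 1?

2

Let N_k count ground terms of depth at most k. Each non-constant term of depth ≤ k is some function symbol applied to depth-≤(k−1) arguments, giving N_k = 1 + N_{k-1}^2.
N_0 = 1
N_1 = 1 + 1^2 = 2
Explicitly: a, g(a, a).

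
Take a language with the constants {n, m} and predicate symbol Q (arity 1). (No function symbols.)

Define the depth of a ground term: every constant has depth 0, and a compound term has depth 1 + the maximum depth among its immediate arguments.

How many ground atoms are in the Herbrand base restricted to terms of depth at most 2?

2

First count ground terms of depth ≤ 2.
With no function symbols every ground term is a constant, so there are exactly 2 ground terms at every depth bound.
N_0 = 2
N_1 = 2
N_2 = 2
Explicitly: n, m.
So |H| = 2.
Ground atoms are formed by filling each argument slot of a predicate with a term from H, so an r-ary predicate gives |H|^r atoms:
  Q: 2
Total ground atoms: 2.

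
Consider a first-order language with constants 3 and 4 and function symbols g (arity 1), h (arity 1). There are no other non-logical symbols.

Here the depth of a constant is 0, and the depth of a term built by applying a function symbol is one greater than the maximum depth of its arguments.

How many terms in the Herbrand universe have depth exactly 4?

Write N_k for the number of ground terms of depth ≤ k. A term of depth ≤ k is either a constant or a function symbol applied to arguments of depth ≤ k−1, so N_k = 2 + N_{k-1} + N_{k-1}.
N_0 = 2
N_1 = 2 + 2 + 2 = 6
N_2 = 2 + 6 + 6 = 14
N_3 = 2 + 14 + 14 = 30
N_4 = 2 + 30 + 30 = 62
Terms of depth exactly 4: N_4 − N_3 = 62 − 30 = 32.

32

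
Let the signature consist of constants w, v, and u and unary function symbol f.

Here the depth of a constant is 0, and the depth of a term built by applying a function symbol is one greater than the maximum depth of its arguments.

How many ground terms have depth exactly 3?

3

Count level by level. With function symbols f/1, the terms of depth ≤ k are the 3 constants together with each function applied to depth-≤(k−1) tuples, so N_k = 3 + N_{k-1}.
N_0 = 3
N_1 = 3 + 3 = 6
N_2 = 3 + 6 = 9
N_3 = 3 + 9 = 12
Terms of depth exactly 3: N_3 − N_2 = 12 − 9 = 3.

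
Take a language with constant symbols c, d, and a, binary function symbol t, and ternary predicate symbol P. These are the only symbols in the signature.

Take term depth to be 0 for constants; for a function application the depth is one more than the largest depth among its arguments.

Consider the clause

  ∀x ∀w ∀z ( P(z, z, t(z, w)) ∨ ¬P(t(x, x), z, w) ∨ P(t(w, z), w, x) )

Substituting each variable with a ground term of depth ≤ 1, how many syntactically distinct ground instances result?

1728

Ground terms of depth ≤ 1:
  Let N_k count ground terms of depth at most k. Each non-constant term of depth ≤ k is some function symbol applied to depth-≤(k−1) arguments, giving N_k = 3 + N_{k-1}^2.
  N_0 = 3
  N_1 = 3 + 3^2 = 12
So there are 12 ground terms available for substitution.
The body mentions every one of the 3 quantified variables; since ground terms form a free algebra, no two substitutions collapse to the same formula.
Number of ground instances = 12^3 = 1728.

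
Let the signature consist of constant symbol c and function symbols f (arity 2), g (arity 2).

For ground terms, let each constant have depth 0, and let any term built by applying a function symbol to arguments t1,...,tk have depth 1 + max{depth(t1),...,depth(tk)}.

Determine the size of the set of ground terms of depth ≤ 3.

723

Count level by level. With function symbols f/2, g/2, the terms of depth ≤ k are the 1 constant together with each function applied to depth-≤(k−1) tuples, so N_k = 1 + N_{k-1}^2 + N_{k-1}^2.
N_0 = 1
N_1 = 1 + 1^2 + 1^2 = 3
N_2 = 1 + 3^2 + 3^2 = 19
N_3 = 1 + 19^2 + 19^2 = 723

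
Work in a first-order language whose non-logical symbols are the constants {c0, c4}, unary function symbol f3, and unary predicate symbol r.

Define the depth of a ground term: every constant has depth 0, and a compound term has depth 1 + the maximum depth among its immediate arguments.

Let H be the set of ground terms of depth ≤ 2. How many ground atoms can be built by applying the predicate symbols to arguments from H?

6

First count ground terms of depth ≤ 2.
If N_k denotes the number of depth-≤k ground terms, the 2 constants give N_0 = 2, and each function symbol of arity r contributes N_{k-1}^r new terms at level k: N_k = 2 + N_{k-1}.
N_0 = 2
N_1 = 2 + 2 = 4
N_2 = 2 + 4 = 6
Explicitly: c0, c4, f3(c0), f3(c4), f3(f3(c0)), f3(f3(c4)).
So |H| = 6.
Each predicate of arity r yields |H|^r ground atoms (one per choice of an r-tuple from H):
  r: 6
Total ground atoms: 6.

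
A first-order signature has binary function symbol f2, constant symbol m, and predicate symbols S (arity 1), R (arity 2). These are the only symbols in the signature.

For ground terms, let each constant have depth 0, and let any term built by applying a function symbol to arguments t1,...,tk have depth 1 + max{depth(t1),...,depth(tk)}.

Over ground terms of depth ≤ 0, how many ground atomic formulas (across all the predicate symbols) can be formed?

2

First count ground terms of depth ≤ 0.
Write N_k for the number of ground terms of depth ≤ k. A term of depth ≤ k is either a constant or a function symbol applied to arguments of depth ≤ k−1, so N_k = 1 + N_{k-1}^2.
N_0 = 1
Explicitly: m.
So |H| = 1.
Each predicate of arity r yields |H|^r ground atoms (one per choice of an r-tuple from H):
  S: 1;  R: 1^2 = 1
Total ground atoms: 1 + 1 = 2.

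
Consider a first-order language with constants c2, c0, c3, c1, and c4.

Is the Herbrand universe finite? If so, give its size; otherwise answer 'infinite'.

There are no function symbols, so every ground term is one of the 5 constants.
The Herbrand universe is {c2, c0, c3, c1, c4}, which is finite with 5 elements.

5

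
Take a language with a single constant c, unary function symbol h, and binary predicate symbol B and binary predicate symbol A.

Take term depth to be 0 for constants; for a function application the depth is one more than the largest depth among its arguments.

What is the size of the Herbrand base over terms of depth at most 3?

32

First count ground terms of depth ≤ 3.
If N_k denotes the number of depth-≤k ground terms, the 1 constant gives N_0 = 1, and each function symbol of arity r contributes N_{k-1}^r new terms at level k: N_k = 1 + N_{k-1}.
N_0 = 1
N_1 = 1 + 1 = 2
N_2 = 1 + 2 = 3
N_3 = 1 + 3 = 4
Explicitly: c, h(c), h(h(c)), h(h(h(c))).
So |H| = 4.
Each predicate of arity r yields |H|^r ground atoms (one per choice of an r-tuple from H):
  B: 4^2 = 16;  A: 4^2 = 16
Total ground atoms: 16 + 16 = 32.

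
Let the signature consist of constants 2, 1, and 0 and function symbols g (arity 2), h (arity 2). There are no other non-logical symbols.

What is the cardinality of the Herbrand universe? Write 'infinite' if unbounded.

infinite

The signature has at least one function symbol (g, arity 2) and at least one constant (2).
Iterating g gives infinitely many distinct ground terms: 2, g(2, 2), g(g(2, 2), g(2, 2)), ...
So the Herbrand universe is infinite.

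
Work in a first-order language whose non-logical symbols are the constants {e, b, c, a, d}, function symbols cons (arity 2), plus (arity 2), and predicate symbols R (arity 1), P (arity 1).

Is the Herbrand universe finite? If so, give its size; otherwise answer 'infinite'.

The signature has at least one function symbol (cons, arity 2) and at least one constant (e).
Iterating cons gives infinitely many distinct ground terms: e, cons(e, e), cons(cons(e, e), cons(e, e)), ...
So the Herbrand universe is infinite.

infinite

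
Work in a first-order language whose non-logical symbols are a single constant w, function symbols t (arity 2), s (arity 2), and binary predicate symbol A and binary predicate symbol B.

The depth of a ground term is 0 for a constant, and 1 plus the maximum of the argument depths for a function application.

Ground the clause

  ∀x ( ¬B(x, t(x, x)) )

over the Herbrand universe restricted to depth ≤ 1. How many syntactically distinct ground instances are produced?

3

Ground terms of depth ≤ 1:
  If N_k denotes the number of depth-≤k ground terms, the 1 constant gives N_0 = 1, and each function symbol of arity r contributes N_{k-1}^r new terms at level k: N_k = 1 + N_{k-1}^2 + N_{k-1}^2.
  N_0 = 1
  N_1 = 1 + 1^2 + 1^2 = 3
  Explicitly: w, t(w, w), s(w, w).
So there are 3 ground terms available for substitution.
The body mentions the single quantified variable x; since ground terms form a free algebra, no two substitutions collapse to the same formula.
Number of ground instances = 3.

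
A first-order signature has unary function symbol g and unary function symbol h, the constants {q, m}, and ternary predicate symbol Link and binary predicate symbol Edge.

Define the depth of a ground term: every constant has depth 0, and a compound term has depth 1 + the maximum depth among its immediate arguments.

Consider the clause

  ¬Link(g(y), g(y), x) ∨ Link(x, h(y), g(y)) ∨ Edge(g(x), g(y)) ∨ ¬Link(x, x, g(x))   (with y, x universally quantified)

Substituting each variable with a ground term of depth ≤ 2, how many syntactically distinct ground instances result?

196

Ground terms of depth ≤ 2:
  Count level by level. With function symbols g/1, h/1, the terms of depth ≤ k are the 2 constants together with each function applied to depth-≤(k−1) tuples, so N_k = 2 + N_{k-1} + N_{k-1}.
  N_0 = 2
  N_1 = 2 + 2 + 2 = 6
  N_2 = 2 + 6 + 6 = 14
So there are 14 ground terms available for substitution.
The clause has 2 distinct variables (y, x), each appearing in the body. In the free term algebra distinct substitutions yield syntactically distinct ground instances.
Number of ground instances = 14^2 = 196.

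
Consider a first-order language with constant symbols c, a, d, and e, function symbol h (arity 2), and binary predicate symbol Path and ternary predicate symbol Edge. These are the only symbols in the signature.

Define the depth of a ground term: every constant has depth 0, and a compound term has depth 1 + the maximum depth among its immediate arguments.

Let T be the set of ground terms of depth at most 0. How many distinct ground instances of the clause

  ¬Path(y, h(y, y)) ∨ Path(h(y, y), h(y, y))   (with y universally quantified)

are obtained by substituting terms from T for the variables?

4

Ground terms of depth ≤ 0:
  If N_k denotes the number of depth-≤k ground terms, the 4 constants give N_0 = 4, and each function symbol of arity r contributes N_{k-1}^r new terms at level k: N_k = 4 + N_{k-1}^2.
  N_0 = 4
  Explicitly: c, a, d, e.
So there are 4 ground terms available for substitution.
The body mentions the single quantified variable y; since ground terms form a free algebra, no two substitutions collapse to the same formula.
Number of ground instances = 4.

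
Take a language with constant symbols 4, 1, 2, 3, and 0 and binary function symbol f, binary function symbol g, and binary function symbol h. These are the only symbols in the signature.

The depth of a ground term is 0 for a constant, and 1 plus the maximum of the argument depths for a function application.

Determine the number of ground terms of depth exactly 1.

75

Write N_k for the number of ground terms of depth ≤ k. A term of depth ≤ k is either a constant or a function symbol applied to arguments of depth ≤ k−1, so N_k = 5 + N_{k-1}^2 + N_{k-1}^2 + N_{k-1}^2.
N_0 = 5
N_1 = 5 + 5^2 + 5^2 + 5^2 = 80
Terms of depth exactly 1: N_1 − N_0 = 80 − 5 = 75.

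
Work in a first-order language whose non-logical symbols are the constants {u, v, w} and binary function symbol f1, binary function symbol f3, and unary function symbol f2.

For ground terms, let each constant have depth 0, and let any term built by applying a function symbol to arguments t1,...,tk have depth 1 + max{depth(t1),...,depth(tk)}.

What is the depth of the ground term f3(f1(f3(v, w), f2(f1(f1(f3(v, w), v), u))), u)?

6

depth(f3(v, w)) = 1 + max(0, 0) = 1
depth(f1(f3(v, w), v)) = 1 + max(1, 0) = 2
depth(f1(f1(f3(v, w), v), u)) = 1 + max(2, 0) = 3
depth(f2(f1(f1(f3(v, w), v), u))) = 1 + depth(f1(f1(f3(v, w), v), u)) = 1 + 3 = 4
depth(f1(f3(v, w), f2(f1(f1(f3(v, w), v), u)))) = 1 + max(1, 4) = 5
depth(f3(f1(f3(v, w), f2(f1(f1(f3(v, w), v), u))), u)) = 1 + max(5, 0) = 6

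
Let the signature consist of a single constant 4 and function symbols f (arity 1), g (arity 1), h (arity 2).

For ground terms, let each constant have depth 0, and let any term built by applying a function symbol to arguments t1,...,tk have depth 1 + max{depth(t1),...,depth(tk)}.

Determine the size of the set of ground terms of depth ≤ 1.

4

If N_k denotes the number of depth-≤k ground terms, the 1 constant gives N_0 = 1, and each function symbol of arity r contributes N_{k-1}^r new terms at level k: N_k = 1 + N_{k-1} + N_{k-1} + N_{k-1}^2.
N_0 = 1
N_1 = 1 + 1 + 1 + 1^2 = 4
Explicitly: 4, f(4), g(4), h(4, 4).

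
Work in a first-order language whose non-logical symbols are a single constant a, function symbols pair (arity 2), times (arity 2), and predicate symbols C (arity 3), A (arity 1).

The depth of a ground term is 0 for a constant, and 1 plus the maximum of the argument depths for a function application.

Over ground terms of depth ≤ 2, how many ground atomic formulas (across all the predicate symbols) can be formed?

First count ground terms of depth ≤ 2.
Let N_k count ground terms of depth at most k. Each non-constant term of depth ≤ k is some function symbol applied to depth-≤(k−1) arguments, giving N_k = 1 + N_{k-1}^2 + N_{k-1}^2.
N_0 = 1
N_1 = 1 + 1^2 + 1^2 = 3
N_2 = 1 + 3^2 + 3^2 = 19
So |H| = 19.
A ground atom is a predicate applied to a tuple of terms from H, so the count is the sum over predicates of |H|^arity:
  C: 19^3 = 6859;  A: 19
Total ground atoms: 6859 + 19 = 6878.

6878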